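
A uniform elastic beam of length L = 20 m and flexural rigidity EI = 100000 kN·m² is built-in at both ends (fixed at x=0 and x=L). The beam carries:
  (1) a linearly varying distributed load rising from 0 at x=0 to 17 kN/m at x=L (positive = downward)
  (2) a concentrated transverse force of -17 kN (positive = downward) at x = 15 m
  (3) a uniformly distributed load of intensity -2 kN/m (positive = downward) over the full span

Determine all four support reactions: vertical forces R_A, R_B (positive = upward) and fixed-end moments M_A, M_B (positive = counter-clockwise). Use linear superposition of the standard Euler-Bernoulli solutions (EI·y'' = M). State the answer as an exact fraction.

R_A = 907/32 kN, M_A = 2305/16 kN·m, R_B = 2709/32 kN, M_B = -10825/48 kN·m

Load 1 — triangular load w₀=17 kN/m (0→w₀ over full span):
  R_A = 3w₀L/20 = 3·17·20/20 = 51 kN
  M_A = w₀L²/30 = 17·20²/30 = 680/3 kN·m
  R_B = 7w₀L/20 = 7·17·20/20 = 119 kN
  M_B = -w₀L²/20 = -17·20²/20 = -340 kN·m
Load 2 — point force P=-17 kN at a=15 m (b=L-a=5):
  R_A = Pb²(3a+b)/L³ = (-17)·5²·(3·15+5)/20³ = -85/32 kN
  M_A = Pab²/L² = (-17)·15·5²/20² = -255/16 kN·m
  R_B = Pa²(a+3b)/L³ = (-17)·15²·(15+3·5)/20³ = -459/32 kN
  M_B = -Pa²b/L² = -(-17)·15²·5/20² = 765/16 kN·m
Load 3 — uniform load w=-2 kN/m over full span:
  R_A = wL/2 = (-2)·20/2 = -20 kN
  M_A = wL²/12 = (-2)·20²/12 = -200/3 kN·m
  R_B = wL/2 = (-2)·20/2 = -20 kN
  M_B = -wL²/12 = -(-2)·20²/12 = 200/3 kN·m
Superposition: R_A = 907/32 kN, M_A = 2305/16 kN·m, R_B = 2709/32 kN, M_B = -10825/48 kN·m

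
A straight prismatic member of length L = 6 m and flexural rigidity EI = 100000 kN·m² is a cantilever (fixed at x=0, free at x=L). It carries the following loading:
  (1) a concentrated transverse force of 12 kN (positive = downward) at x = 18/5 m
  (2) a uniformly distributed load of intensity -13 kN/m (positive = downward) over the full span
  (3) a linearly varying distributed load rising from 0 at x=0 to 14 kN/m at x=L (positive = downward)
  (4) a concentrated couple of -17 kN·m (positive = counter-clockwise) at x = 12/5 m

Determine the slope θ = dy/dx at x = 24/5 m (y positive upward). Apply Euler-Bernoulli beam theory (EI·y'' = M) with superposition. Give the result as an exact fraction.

θ(24/5) = -4449/15625000 rad

Load 1 — point force P=12 kN at a=18/5 m (b=L-a=12/5):
  θ_1 = -Pa²/(2EI)  [x>a] = -12·(18/5)²/(2·100000) = -243/312500 rad
Load 2 — uniform load w=-13 kN/m over full span:
  θ_2 = -wx(x²-3Lx+3L²)/(6EI) = -(-13)·(24/5)·((24/5)²-3·6·(24/5)+3·6²)/(6·100000) = 3627/781250 rad
Load 3 — triangular load w₀=14 kN/m (0→w₀ over full span):
  θ_3 = (w₀Lx²/4-w₀L²x/3-w₀x⁴/(24L))/EI = (14·6·(24/5)²/4-14·6²·(24/5)/3-14·(24/5)⁴/(24·6))/100000 = -7308/1953125 rad
Load 4 — applied couple M₀=-17 kN·m at a=12/5 m (b=L-a=18/5):
  θ_4 = M₀a/EI  [x>a] = (-17)·(12/5)/100000 = -51/125000 rad
Superposition: θ = Σ θ_i = -4449/15625000 rad ≈ -0.000285 rad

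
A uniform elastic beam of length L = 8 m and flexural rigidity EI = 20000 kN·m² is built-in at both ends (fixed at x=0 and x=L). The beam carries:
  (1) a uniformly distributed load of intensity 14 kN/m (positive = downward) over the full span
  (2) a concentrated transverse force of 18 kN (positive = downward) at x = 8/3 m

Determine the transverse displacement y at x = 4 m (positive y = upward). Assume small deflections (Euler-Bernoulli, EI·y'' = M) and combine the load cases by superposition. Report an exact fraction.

Load 1 — uniform load w=14 kN/m over full span:
  y_1 = -wx²(L-x)²/(24EI) = -14·4²·(8-4)²/(24·20000) = -14/1875 m
Load 2 — point force P=18 kN at a=8/3 m (b=L-a=16/3):
  y_2 = -Pa²(L-x)²(3bL-(3b+a)(L-x))/(6L³EI)  [x>a] = -18·(8/3)²·(8-4)²·(3·(16/3)·8-(3·(16/3)+(8/3))·(8-4))/(6·8³·20000) = -2/1125 m
Superposition: y = Σ y_i = -52/5625 m ≈ -0.009244 m

y(4) = -52/5625 m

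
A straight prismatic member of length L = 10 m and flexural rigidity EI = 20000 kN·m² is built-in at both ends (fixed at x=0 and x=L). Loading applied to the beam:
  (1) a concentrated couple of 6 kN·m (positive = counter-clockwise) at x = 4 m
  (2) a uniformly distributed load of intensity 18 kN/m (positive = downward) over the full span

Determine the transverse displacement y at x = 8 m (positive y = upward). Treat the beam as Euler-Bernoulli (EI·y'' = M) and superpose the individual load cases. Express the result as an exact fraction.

Load 1 — applied couple M₀=6 kN·m at a=4 m (b=L-a=6):
  y_1 = (R_Ax³/6 - M_Ax²/2 - M₀(x-a)²/2)/EI  [x>a] with R_A=108/125, M_A=18/25 = ((108/125)·8³/6 - (18/25)·8²/2 - 6·(8-4)²/2)/20000 = 21/156250 m
Load 2 — uniform load w=18 kN/m over full span:
  y_2 = -wx²(L-x)²/(24EI) = -18·8²·(10-8)²/(24·20000) = -6/625 m
Superposition: y = Σ y_i = -1479/156250 m ≈ -0.009466 m

y(8) = -1479/156250 m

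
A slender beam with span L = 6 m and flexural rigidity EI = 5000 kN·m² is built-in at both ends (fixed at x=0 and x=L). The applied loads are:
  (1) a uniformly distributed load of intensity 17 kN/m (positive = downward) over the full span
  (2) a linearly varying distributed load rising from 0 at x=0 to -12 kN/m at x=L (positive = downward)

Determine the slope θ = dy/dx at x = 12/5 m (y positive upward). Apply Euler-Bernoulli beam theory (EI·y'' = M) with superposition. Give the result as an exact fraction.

θ(12/5) = -1323/781250 rad

Load 1 — uniform load w=17 kN/m over full span:
  θ_1 = -wx(L-x)(L-2x)/(12EI) = -17·(12/5)·(6-(12/5))·(6-2·(12/5))/(12·5000) = -459/156250 rad
Load 2 — triangular load w₀=-12 kN/m (0→w₀ over full span):
  θ_2 = -w₀(2x(L-x)(L-2x)(x+2L)+x²(L-x)²)/(120LEI) = -(-12)·(2·(12/5)·(6-(12/5))·(6-2·(12/5))·((12/5)+2·6)+(12/5)²·(6-(12/5))²)/(120·6·5000) = 486/390625 rad
Superposition: θ = Σ θ_i = -1323/781250 rad ≈ -0.001693 rad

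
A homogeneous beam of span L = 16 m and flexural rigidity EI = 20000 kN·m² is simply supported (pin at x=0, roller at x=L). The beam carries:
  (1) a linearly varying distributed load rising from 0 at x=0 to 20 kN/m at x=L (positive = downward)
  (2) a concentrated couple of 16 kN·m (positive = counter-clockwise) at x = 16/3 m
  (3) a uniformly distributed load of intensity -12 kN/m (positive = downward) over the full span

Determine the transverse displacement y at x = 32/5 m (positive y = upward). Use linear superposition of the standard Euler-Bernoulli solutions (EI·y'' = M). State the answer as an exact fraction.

Load 1 — triangular load w₀=20 kN/m (0→w₀ over full span):
  y_1 = -w₀x(7L⁴-10L²x²+3x⁴)/(360LEI) = -20·(32/5)·(7·16⁴-10·16²·(32/5)²+3·(32/5)⁴)/(360·16·20000) = -2336768/5859375 m
Load 2 — applied couple M₀=16 kN·m at a=16/3 m (b=L-a=32/3):
  y_2 = (M₀x³/(6L)-M₀(x-a)²/2+C₁x)/EI  [x>a] with C₁=M₀(3b²-L²)/(6L)=128/9 = (16·(32/5)³/(6·16)-16·((32/5)-(16/3))²/2+(128/9)·(32/5))/20000 = 1472/234375 m
Load 3 — uniform load w=-12 kN/m over full span:
  y_3 = -wx(L³-2Lx²+x³)/(24EI) = -(-12)·(32/5)·(16³-2·16·(32/5)²+(32/5)³)/(24·20000) = 190464/390625 m
Superposition: y = Σ y_i = 185664/1953125 m ≈ 0.095060 m

y(32/5) = 185664/1953125 m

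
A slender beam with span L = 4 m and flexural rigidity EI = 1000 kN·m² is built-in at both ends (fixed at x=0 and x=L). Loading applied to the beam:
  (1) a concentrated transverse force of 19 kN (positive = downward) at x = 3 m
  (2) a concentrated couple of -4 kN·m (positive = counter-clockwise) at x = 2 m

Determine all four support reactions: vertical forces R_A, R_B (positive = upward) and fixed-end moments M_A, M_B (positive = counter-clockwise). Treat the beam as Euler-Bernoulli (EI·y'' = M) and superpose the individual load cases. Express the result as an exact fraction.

Load 1 — point force P=19 kN at a=3 m (b=L-a=1):
  R_A = Pb²(3a+b)/L³ = 19·1²·(3·3+1)/4³ = 95/32 kN
  M_A = Pab²/L² = 19·3·1²/4² = 57/16 kN·m
  R_B = Pa²(a+3b)/L³ = 19·3²·(3+3·1)/4³ = 513/32 kN
  M_B = -Pa²b/L² = -19·3²·1/4² = -171/16 kN·m
Load 2 — applied couple M₀=-4 kN·m at a=2 m (b=L-a=2):
  R_A = 6M₀ab/L³ = 6·(-4)·2·2/4³ = -3/2 kN
  M_A = M₀b(2a-b)/L² = (-4)·2·(2·2-2)/4² = -1 kN·m
  R_B = -6M₀ab/L³ = -6·(-4)·2·2/4³ = 3/2 kN
  M_B = M₀a(2b-a)/L² = (-4)·2·(2·2-2)/4² = -1 kN·m
Superposition: R_A = 47/32 kN, M_A = 41/16 kN·m, R_B = 561/32 kN, M_B = -187/16 kN·m

R_A = 47/32 kN, M_A = 41/16 kN·m, R_B = 561/32 kN, M_B = -187/16 kN·m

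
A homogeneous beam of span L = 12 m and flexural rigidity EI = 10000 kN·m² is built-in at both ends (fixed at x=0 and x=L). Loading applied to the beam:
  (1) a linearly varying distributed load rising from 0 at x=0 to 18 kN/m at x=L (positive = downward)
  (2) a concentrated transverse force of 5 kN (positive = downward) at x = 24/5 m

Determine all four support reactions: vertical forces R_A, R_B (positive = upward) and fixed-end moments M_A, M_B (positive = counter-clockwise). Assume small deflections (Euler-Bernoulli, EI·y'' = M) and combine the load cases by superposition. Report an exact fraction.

Load 1 — triangular load w₀=18 kN/m (0→w₀ over full span):
  R_A = 3w₀L/20 = 3·18·12/20 = 162/5 kN
  M_A = w₀L²/30 = 18·12²/30 = 432/5 kN·m
  R_B = 7w₀L/20 = 7·18·12/20 = 378/5 kN
  M_B = -w₀L²/20 = -18·12²/20 = -648/5 kN·m
Load 2 — point force P=5 kN at a=24/5 m (b=L-a=36/5):
  R_A = Pb²(3a+b)/L³ = 5·(36/5)²·(3·(24/5)+(36/5))/12³ = 81/25 kN
  M_A = Pab²/L² = 5·(24/5)·(36/5)²/12² = 216/25 kN·m
  R_B = Pa²(a+3b)/L³ = 5·(24/5)²·((24/5)+3·(36/5))/12³ = 44/25 kN
  M_B = -Pa²b/L² = -5·(24/5)²·(36/5)/12² = -144/25 kN·m
Superposition: R_A = 891/25 kN, M_A = 2376/25 kN·m, R_B = 1934/25 kN, M_B = -3384/25 kN·m

R_A = 891/25 kN, M_A = 2376/25 kN·m, R_B = 1934/25 kN, M_B = -3384/25 kN·m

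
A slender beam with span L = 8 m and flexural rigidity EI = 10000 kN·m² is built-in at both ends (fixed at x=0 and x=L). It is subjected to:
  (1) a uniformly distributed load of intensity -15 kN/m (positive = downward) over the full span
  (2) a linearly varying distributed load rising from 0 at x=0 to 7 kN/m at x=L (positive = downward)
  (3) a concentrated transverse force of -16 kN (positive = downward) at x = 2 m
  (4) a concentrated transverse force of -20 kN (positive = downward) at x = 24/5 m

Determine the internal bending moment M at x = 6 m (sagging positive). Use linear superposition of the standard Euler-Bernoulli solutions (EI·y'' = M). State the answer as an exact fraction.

M(6) = -1187/150 kN·m

Load 1 — uniform load w=-15 kN/m over full span:
  M_1 = wLx/2 - wL²/12 - wx²/2 = (-15)·8·6/2 - (-15)·8²/12 - (-15)·6²/2 = -10 kN·m
Load 2 — triangular load w₀=7 kN/m (0→w₀ over full span):
  M_2 = 3w₀Lx/20 - w₀L²/30 - w₀x³/(6L) = 3·7·8·6/20 - 7·8²/30 - 7·6³/(6·8) = 119/30 kN·m
Load 3 — point force P=-16 kN at a=2 m (b=L-a=6):
  M_3 = Pa²(a+3b)(L-x)/L³ - Pa²b/L²  [x>a] = (-16)·2²·(2+3·6)·(8-6)/8³ - (-16)·2²·6/8² = 1 kN·m
Load 4 — point force P=-20 kN at a=24/5 m (b=L-a=16/5):
  M_4 = Pa²(a+3b)(L-x)/L³ - Pa²b/L²  [x>a] = (-20)·(24/5)²·((24/5)+3·(16/5))·(8-6)/8³ - (-20)·(24/5)²·(16/5)/8² = -72/25 kN·m
Superposition: M = Σ M_i = -1187/150 kN·m ≈ -7.913333 kN·m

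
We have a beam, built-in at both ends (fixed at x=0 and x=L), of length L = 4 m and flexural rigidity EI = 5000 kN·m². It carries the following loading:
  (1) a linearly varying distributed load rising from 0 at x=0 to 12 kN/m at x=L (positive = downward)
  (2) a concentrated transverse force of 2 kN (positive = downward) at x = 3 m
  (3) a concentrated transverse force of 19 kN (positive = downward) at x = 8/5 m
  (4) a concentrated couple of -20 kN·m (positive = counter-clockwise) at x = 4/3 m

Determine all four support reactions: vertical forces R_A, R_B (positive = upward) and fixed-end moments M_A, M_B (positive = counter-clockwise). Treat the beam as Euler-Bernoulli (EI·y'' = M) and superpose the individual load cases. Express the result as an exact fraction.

R_A = 78947/6000 kN, M_A = 17719/1000 kN·m, R_B = 191053/6000 kN, M_B = -74063/3000 kN·m

Load 1 — triangular load w₀=12 kN/m (0→w₀ over full span):
  R_A = 3w₀L/20 = 3·12·4/20 = 36/5 kN
  M_A = w₀L²/30 = 12·4²/30 = 32/5 kN·m
  R_B = 7w₀L/20 = 7·12·4/20 = 84/5 kN
  M_B = -w₀L²/20 = -12·4²/20 = -48/5 kN·m
Load 2 — point force P=2 kN at a=3 m (b=L-a=1):
  R_A = Pb²(3a+b)/L³ = 2·1²·(3·3+1)/4³ = 5/16 kN
  M_A = Pab²/L² = 2·3·1²/4² = 3/8 kN·m
  R_B = Pa²(a+3b)/L³ = 2·3²·(3+3·1)/4³ = 27/16 kN
  M_B = -Pa²b/L² = -2·3²·1/4² = -9/8 kN·m
Load 3 — point force P=19 kN at a=8/5 m (b=L-a=12/5):
  R_A = Pb²(3a+b)/L³ = 19·(12/5)²·(3·(8/5)+(12/5))/4³ = 1539/125 kN
  M_A = Pab²/L² = 19·(8/5)·(12/5)²/4² = 1368/125 kN·m
  R_B = Pa²(a+3b)/L³ = 19·(8/5)²·((8/5)+3·(12/5))/4³ = 836/125 kN
  M_B = -Pa²b/L² = -19·(8/5)²·(12/5)/4² = -912/125 kN·m
Load 4 — applied couple M₀=-20 kN·m at a=4/3 m (b=L-a=8/3):
  R_A = 6M₀ab/L³ = 6·(-20)·(4/3)·(8/3)/4³ = -20/3 kN
  M_A = M₀b(2a-b)/L² = (-20)·(8/3)·(2·(4/3)-(8/3))/4² = 0 kN·m
  R_B = -6M₀ab/L³ = -6·(-20)·(4/3)·(8/3)/4³ = 20/3 kN
  M_B = M₀a(2b-a)/L² = (-20)·(4/3)·(2·(8/3)-(4/3))/4² = -20/3 kN·m
Superposition: R_A = 78947/6000 kN, M_A = 17719/1000 kN·m, R_B = 191053/6000 kN, M_B = -74063/3000 kN·m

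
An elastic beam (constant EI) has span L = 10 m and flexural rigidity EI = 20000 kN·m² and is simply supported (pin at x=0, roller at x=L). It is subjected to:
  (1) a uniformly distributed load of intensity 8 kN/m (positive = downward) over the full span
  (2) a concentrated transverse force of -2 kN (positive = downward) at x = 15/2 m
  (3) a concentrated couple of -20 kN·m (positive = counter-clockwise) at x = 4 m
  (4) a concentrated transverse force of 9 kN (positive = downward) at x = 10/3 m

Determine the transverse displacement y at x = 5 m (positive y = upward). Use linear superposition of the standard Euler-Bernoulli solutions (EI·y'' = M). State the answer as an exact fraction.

y(5) = -35071/576000 m

Load 1 — uniform load w=8 kN/m over full span:
  y_1 = -wx(L³-2Lx²+x³)/(24EI) = -8·5·(10³-2·10·5²+5³)/(24·20000) = -5/96 m
Load 2 — point force P=-2 kN at a=15/2 m (b=L-a=5/2):
  y_2 = -Pbx(L²-b²-x²)/(6LEI)  [x≤a] = -(-2)·(5/2)·5·(10²-(5/2)²-5²)/(6·10·20000) = 11/7680 m
Load 3 — applied couple M₀=-20 kN·m at a=4 m (b=L-a=6):
  y_3 = (M₀x³/(6L)-M₀(x-a)²/2+C₁x)/EI  [x>a] with C₁=M₀(3b²-L²)/(6L)=-8/3 = ((-20)·5³/(6·10)-(-20)·(5-4)²/2+(-8/3)·5)/20000 = -9/4000 m
Load 4 — point force P=9 kN at a=10/3 m (b=L-a=20/3):
  y_4 = -Pa(L-x)(2Lx-a²-x²)/(6LEI)  [x>a] = -9·(10/3)·(10-5)·(2·10·5-(10/3)²-5²)/(6·10·20000) = -23/2880 m
Superposition: y = Σ y_i = -35071/576000 m ≈ -0.060887 m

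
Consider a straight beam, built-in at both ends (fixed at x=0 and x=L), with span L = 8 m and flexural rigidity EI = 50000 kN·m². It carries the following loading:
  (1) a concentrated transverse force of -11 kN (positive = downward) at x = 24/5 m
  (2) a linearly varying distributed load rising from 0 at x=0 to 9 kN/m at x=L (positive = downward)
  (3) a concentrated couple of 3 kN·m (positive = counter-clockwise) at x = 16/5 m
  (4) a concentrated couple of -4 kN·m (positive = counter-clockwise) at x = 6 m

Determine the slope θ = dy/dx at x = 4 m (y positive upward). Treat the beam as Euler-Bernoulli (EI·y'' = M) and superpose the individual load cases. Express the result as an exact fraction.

Load 1 — point force P=-11 kN at a=24/5 m (b=L-a=16/5):
  θ_1 = -Pb²x(2aL-(3a+b)x)/(2L³EI)  [x≤a] = -(-11)·(16/5)²·4·(2·(24/5)·8-(3·(24/5)+(16/5))·4)/(2·8³·50000) = 22/390625 rad
Load 2 — triangular load w₀=9 kN/m (0→w₀ over full span):
  θ_2 = -w₀(2x(L-x)(L-2x)(x+2L)+x²(L-x)²)/(120LEI) = -9·(2·4·(8-4)·(8-2·4)·(4+2·8)+4²·(8-4)²)/(120·8·50000) = -3/62500 rad
Load 3 — applied couple M₀=3 kN·m at a=16/5 m (b=L-a=24/5):
  θ_3 = (R_Ax²/2 - M_Ax - M₀(x-a))/EI  [x>a] with R_A=27/50, M_A=9/25 = ((27/50)·4²/2 - (9/25)·4 - 3·(4-(16/5)))/50000 = 3/312500 rad
Load 4 — applied couple M₀=-4 kN·m at a=6 m (b=L-a=2):
  θ_4 = (R_Ax²/2 - M_Ax)/EI  [x≤a] with R_A=-9/16, M_A=-5/4 = ((-9/16)·4²/2 - (-5/4)·4)/50000 = 1/100000 rad
Superposition: θ = Σ θ_i = 349/12500000 rad ≈ 0.000028 rad

θ(4) = 349/12500000 rad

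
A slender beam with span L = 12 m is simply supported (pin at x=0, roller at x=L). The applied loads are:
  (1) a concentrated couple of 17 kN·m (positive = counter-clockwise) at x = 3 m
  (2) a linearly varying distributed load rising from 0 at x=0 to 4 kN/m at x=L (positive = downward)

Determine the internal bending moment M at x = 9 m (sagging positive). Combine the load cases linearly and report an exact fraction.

Load 1 — applied couple M₀=17 kN·m at a=3 m (b=L-a=9):
  M_1 = M₀x/L - M₀  [x>a] = 17·9/12 - 17 = -17/4 kN·m
Load 2 — triangular load w₀=4 kN/m (0→w₀ over full span):
  M_2 = w₀Lx/6 - w₀x³/(6L) = 4·12·9/6 - 4·9³/(6·12) = 63/2 kN·m
Superposition: M = Σ M_i = 109/4 kN·m ≈ 27.250000 kN·m

M(9) = 109/4 kN·m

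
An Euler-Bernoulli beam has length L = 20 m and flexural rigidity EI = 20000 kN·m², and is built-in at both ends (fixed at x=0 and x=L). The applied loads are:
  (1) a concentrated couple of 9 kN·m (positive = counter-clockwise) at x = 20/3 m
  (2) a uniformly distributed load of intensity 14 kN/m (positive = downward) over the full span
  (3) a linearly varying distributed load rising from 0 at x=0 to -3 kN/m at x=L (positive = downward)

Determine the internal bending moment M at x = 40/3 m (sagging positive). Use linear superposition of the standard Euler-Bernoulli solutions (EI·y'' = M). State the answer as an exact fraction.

M(40/3) = 3613/27 kN·m

Load 1 — applied couple M₀=9 kN·m at a=20/3 m (b=L-a=40/3):
  M_1 = R_Ax - M_A - M₀  [x>a] with R_A=3/5, M_A=0 = (3/5)·(40/3) - 0 - 9 = -1 kN·m
Load 2 — uniform load w=14 kN/m over full span:
  M_2 = wLx/2 - wL²/12 - wx²/2 = 14·20·(40/3)/2 - 14·20²/12 - 14·(40/3)²/2 = 1400/9 kN·m
Load 3 — triangular load w₀=-3 kN/m (0→w₀ over full span):
  M_3 = 3w₀Lx/20 - w₀L²/30 - w₀x³/(6L) = 3·(-3)·20·(40/3)/20 - (-3)·20²/30 - (-3)·(40/3)³/(6·20) = -560/27 kN·m
Superposition: M = Σ M_i = 3613/27 kN·m ≈ 133.814815 kN·m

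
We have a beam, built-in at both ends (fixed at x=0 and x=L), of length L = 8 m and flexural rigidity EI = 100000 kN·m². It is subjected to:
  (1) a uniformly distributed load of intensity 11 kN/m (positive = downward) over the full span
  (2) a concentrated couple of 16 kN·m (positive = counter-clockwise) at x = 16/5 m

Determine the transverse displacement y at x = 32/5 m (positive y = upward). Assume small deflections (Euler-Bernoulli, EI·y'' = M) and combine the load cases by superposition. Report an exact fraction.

y(32/5) = -12736/29296875 m

Load 1 — uniform load w=11 kN/m over full span:
  y_1 = -wx²(L-x)²/(24EI) = -11·(32/5)²·(8-(32/5))²/(24·100000) = -2816/5859375 m
Load 2 — applied couple M₀=16 kN·m at a=16/5 m (b=L-a=24/5):
  y_2 = (R_Ax³/6 - M_Ax²/2 - M₀(x-a)²/2)/EI  [x>a] with R_A=72/25, M_A=48/25 = ((72/25)·(32/5)³/6 - (48/25)·(32/5)²/2 - 16·((32/5)-(16/5))²/2)/100000 = 448/9765625 m
Superposition: y = Σ y_i = -12736/29296875 m ≈ -0.000435 m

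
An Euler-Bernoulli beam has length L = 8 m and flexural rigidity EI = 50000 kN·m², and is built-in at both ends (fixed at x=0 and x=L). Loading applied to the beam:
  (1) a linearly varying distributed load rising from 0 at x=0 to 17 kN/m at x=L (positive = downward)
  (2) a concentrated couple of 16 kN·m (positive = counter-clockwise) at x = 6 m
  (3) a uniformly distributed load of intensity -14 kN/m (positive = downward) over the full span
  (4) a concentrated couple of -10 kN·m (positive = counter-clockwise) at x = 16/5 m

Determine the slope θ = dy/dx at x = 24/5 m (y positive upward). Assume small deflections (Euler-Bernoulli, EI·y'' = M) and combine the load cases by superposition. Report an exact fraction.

θ(24/5) = -461/1953125 rad

Load 1 — triangular load w₀=17 kN/m (0→w₀ over full span):
  θ_1 = -w₀(2x(L-x)(L-2x)(x+2L)+x²(L-x)²)/(120LEI) = -17·(2·(24/5)·(8-(24/5))·(8-2·(24/5))·((24/5)+2·8)+(24/5)²·(8-(24/5))²)/(120·8·50000) = 544/1953125 rad
Load 2 — applied couple M₀=16 kN·m at a=6 m (b=L-a=2):
  θ_2 = (R_Ax²/2 - M_Ax)/EI  [x≤a] with R_A=9/4, M_A=5 = ((9/4)·(24/5)²/2 - 5·(24/5))/50000 = 3/78125 rad
Load 3 — uniform load w=-14 kN/m over full span:
  θ_3 = -wx(L-x)(L-2x)/(12EI) = -(-14)·(24/5)·(8-(24/5))·(8-2·(24/5))/(12·50000) = -224/390625 rad
Load 4 — applied couple M₀=-10 kN·m at a=16/5 m (b=L-a=24/5):
  θ_4 = (R_Ax²/2 - M_Ax - M₀(x-a))/EI  [x>a] with R_A=-9/5, M_A=-6/5 = ((-9/5)·(24/5)²/2 - (-6/5)·(24/5) - (-10)·((24/5)-(16/5)))/50000 = 8/390625 rad
Superposition: θ = Σ θ_i = -461/1953125 rad ≈ -0.000236 rad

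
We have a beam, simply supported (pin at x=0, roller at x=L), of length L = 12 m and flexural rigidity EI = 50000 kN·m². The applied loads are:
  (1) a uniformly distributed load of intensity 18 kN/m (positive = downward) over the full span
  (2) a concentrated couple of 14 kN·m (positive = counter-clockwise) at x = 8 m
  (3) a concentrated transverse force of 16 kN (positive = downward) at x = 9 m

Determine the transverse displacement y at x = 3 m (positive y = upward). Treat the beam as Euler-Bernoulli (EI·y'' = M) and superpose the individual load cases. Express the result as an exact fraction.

Load 1 — uniform load w=18 kN/m over full span:
  y_1 = -wx(L³-2Lx²+x³)/(24EI) = -18·3·(12³-2·12·3²+3³)/(24·50000) = -13851/200000 m
Load 2 — applied couple M₀=14 kN·m at a=8 m (b=L-a=4):
  y_2 = (M₀x³/(6L)+C₁x)/EI  [x≤a] with C₁=M₀(3b²-L²)/(6L)=-56/3 = (14·3³/(6·12)+(-56/3)·3)/50000 = -203/200000 m
Load 3 — point force P=16 kN at a=9 m (b=L-a=3):
  y_3 = -Pbx(L²-b²-x²)/(6LEI)  [x≤a] = -16·3·3·(12²-3²-3²)/(6·12·50000) = -63/12500 m
Superposition: y = Σ y_i = -7531/100000 m ≈ -0.075310 m

y(3) = -7531/100000 m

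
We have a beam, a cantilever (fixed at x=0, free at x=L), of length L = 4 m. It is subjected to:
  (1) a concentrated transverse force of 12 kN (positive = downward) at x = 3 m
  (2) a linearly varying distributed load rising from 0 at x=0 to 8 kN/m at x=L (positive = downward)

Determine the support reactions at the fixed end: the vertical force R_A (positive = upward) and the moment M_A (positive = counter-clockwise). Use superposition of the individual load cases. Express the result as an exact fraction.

Load 1 — point force P=12 kN at a=3 m (b=L-a=1):
  R_A = P = 12 kN
  M_A = Pa = 12·3 = 36 kN·m
Load 2 — triangular load w₀=8 kN/m (0→w₀ over full span):
  R_A = w₀L/2 = 8·4/2 = 16 kN
  M_A = w₀L²/3 = 8·4²/3 = 128/3 kN·m
Superposition: R_A = 28 kN, M_A = 236/3 kN·m

R_A = 28 kN, M_A = 236/3 kN·m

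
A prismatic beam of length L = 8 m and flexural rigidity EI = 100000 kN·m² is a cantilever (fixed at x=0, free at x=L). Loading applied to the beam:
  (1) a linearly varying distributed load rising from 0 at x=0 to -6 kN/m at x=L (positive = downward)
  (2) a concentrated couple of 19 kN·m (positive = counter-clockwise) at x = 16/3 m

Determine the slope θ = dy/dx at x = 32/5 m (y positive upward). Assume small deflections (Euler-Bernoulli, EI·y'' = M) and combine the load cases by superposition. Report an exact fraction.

Load 1 — triangular load w₀=-6 kN/m (0→w₀ over full span):
  θ_1 = (w₀Lx²/4-w₀L²x/3-w₀x⁴/(24L))/EI = ((-6)·8·(32/5)²/4-(-6)·8²·(32/5)/3-(-6)·(32/5)⁴/(24·8))/100000 = 7424/1953125 rad
Load 2 — applied couple M₀=19 kN·m at a=16/3 m (b=L-a=8/3):
  θ_2 = M₀a/EI  [x>a] = 19·(16/3)/100000 = 19/18750 rad
Superposition: θ = Σ θ_i = 56419/11718750 rad ≈ 0.004814 rad

θ(32/5) = 56419/11718750 rad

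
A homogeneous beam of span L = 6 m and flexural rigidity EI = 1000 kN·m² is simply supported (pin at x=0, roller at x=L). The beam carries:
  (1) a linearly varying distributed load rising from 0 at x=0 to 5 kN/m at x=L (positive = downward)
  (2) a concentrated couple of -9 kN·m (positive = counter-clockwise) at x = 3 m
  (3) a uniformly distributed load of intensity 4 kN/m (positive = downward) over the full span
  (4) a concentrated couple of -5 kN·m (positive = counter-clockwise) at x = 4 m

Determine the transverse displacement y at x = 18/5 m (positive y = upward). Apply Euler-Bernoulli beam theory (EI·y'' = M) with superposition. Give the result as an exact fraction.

Load 1 — triangular load w₀=5 kN/m (0→w₀ over full span):
  y_1 = -w₀x(7L⁴-10L²x²+3x⁴)/(360LEI) = -5·(18/5)·(7·6⁴-10·6²·(18/5)²+3·(18/5)⁴)/(360·6·1000) = -15984/390625 m
Load 2 — applied couple M₀=-9 kN·m at a=3 m (b=L-a=3):
  y_2 = (M₀x³/(6L)-M₀(x-a)²/2+C₁x)/EI  [x>a] with C₁=M₀(3b²-L²)/(6L)=9/4 = ((-9)·(18/5)³/(6·6)-(-9)·((18/5)-3)²/2+(9/4)·(18/5))/1000 = -243/125000 m
Load 3 — uniform load w=4 kN/m over full span:
  y_3 = -wx(L³-2Lx²+x³)/(24EI) = -4·(18/5)·(6³-2·6·(18/5)²+(18/5)³)/(24·1000) = -5022/78125 m
Load 4 — applied couple M₀=-5 kN·m at a=4 m (b=L-a=2):
  y_4 = (M₀x³/(6L)+C₁x)/EI  [x≤a] with C₁=M₀(3b²-L²)/(6L)=10/3 = ((-5)·(18/5)³/(6·6)+(10/3)·(18/5))/1000 = 69/12500 m
Superposition: y = Σ y_i = -317577/3125000 m ≈ -0.101625 m

y(18/5) = -317577/3125000 m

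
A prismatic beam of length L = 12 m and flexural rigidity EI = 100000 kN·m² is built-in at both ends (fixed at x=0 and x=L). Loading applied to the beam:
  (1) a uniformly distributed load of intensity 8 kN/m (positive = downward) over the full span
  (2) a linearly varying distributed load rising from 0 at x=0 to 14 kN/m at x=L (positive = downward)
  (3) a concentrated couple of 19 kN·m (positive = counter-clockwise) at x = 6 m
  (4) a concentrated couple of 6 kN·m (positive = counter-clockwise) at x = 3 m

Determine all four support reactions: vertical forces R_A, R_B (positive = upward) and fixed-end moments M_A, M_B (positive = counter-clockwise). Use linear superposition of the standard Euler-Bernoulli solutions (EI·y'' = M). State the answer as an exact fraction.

R_A = 6091/80 kN, M_A = 6673/40 kN·m, R_B = 8309/80 kN, M_B = -7607/40 kN·m

Load 1 — uniform load w=8 kN/m over full span:
  R_A = wL/2 = 8·12/2 = 48 kN
  M_A = wL²/12 = 8·12²/12 = 96 kN·m
  R_B = wL/2 = 8·12/2 = 48 kN
  M_B = -wL²/12 = -8·12²/12 = -96 kN·m
Load 2 — triangular load w₀=14 kN/m (0→w₀ over full span):
  R_A = 3w₀L/20 = 3·14·12/20 = 126/5 kN
  M_A = w₀L²/30 = 14·12²/30 = 336/5 kN·m
  R_B = 7w₀L/20 = 7·14·12/20 = 294/5 kN
  M_B = -w₀L²/20 = -14·12²/20 = -504/5 kN·m
Load 3 — applied couple M₀=19 kN·m at a=6 m (b=L-a=6):
  R_A = 6M₀ab/L³ = 6·19·6·6/12³ = 19/8 kN
  M_A = M₀b(2a-b)/L² = 19·6·(2·6-6)/12² = 19/4 kN·m
  R_B = -6M₀ab/L³ = -6·19·6·6/12³ = -19/8 kN
  M_B = M₀a(2b-a)/L² = 19·6·(2·6-6)/12² = 19/4 kN·m
Load 4 — applied couple M₀=6 kN·m at a=3 m (b=L-a=9):
  R_A = 6M₀ab/L³ = 6·6·3·9/12³ = 9/16 kN
  M_A = M₀b(2a-b)/L² = 6·9·(2·3-9)/12² = -9/8 kN·m
  R_B = -6M₀ab/L³ = -6·6·3·9/12³ = -9/16 kN
  M_B = M₀a(2b-a)/L² = 6·3·(2·9-3)/12² = 15/8 kN·m
Superposition: R_A = 6091/80 kN, M_A = 6673/40 kN·m, R_B = 8309/80 kN, M_B = -7607/40 kN·m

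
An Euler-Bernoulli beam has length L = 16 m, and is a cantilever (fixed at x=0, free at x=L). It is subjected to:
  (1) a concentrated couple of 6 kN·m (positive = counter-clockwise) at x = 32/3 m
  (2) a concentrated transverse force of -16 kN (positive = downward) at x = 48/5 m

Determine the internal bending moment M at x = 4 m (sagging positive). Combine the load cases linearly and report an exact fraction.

Load 1 — applied couple M₀=6 kN·m at a=32/3 m (b=L-a=16/3):
  M_1 = M₀  [x≤a] = 6 = 6 kN·m
Load 2 — point force P=-16 kN at a=48/5 m (b=L-a=32/5):
  M_2 = -P(a-x)  [x≤a] = -(-16)·((48/5)-4) = 448/5 kN·m
Superposition: M = Σ M_i = 478/5 kN·m ≈ 95.600000 kN·m

M(4) = 478/5 kN·m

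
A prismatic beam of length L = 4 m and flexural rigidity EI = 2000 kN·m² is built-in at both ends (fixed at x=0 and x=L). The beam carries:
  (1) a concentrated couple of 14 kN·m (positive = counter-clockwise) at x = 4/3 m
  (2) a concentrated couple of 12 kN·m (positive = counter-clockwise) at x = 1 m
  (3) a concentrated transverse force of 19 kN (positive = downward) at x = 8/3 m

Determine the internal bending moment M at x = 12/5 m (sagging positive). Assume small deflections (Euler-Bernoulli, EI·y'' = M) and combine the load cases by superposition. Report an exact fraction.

M(12/5) = 941/540 kN·m

Load 1 — applied couple M₀=14 kN·m at a=4/3 m (b=L-a=8/3):
  M_1 = R_Ax - M_A - M₀  [x>a] with R_A=14/3, M_A=0 = (14/3)·(12/5) - 0 - 14 = -14/5 kN·m
Load 2 — applied couple M₀=12 kN·m at a=1 m (b=L-a=3):
  M_2 = R_Ax - M_A - M₀  [x>a] with R_A=27/8, M_A=-9/4 = (27/8)·(12/5) - (-9/4) - 12 = -33/20 kN·m
Load 3 — point force P=19 kN at a=8/3 m (b=L-a=4/3):
  M_3 = Pb²(3a+b)x/L³ - Pab²/L²  [x≤a] = 19·(4/3)²·(3·(8/3)+(4/3))·(12/5)/4³ - 19·(8/3)·(4/3)²/4² = 836/135 kN·m
Superposition: M = Σ M_i = 941/540 kN·m ≈ 1.742593 kN·m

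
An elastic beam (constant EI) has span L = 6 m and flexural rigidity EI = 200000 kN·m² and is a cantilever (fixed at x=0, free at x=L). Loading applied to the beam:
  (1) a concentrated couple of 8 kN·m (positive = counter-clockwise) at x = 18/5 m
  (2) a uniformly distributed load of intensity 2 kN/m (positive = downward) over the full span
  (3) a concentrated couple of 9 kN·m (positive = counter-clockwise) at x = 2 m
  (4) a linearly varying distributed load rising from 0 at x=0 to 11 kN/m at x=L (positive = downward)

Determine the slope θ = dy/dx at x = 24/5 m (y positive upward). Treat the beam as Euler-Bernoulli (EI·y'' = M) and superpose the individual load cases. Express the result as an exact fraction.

Load 1 — applied couple M₀=8 kN·m at a=18/5 m (b=L-a=12/5):
  θ_1 = M₀a/EI  [x>a] = 8·(18/5)/200000 = 9/62500 rad
Load 2 — uniform load w=2 kN/m over full span:
  θ_2 = -wx(x²-3Lx+3L²)/(6EI) = -2·(24/5)·((24/5)²-3·6·(24/5)+3·6²)/(6·200000) = -279/781250 rad
Load 3 — applied couple M₀=9 kN·m at a=2 m (b=L-a=4):
  θ_3 = M₀a/EI  [x>a] = 9·2/200000 = 9/100000 rad
Load 4 — triangular load w₀=11 kN/m (0→w₀ over full span):
  θ_4 = (w₀Lx²/4-w₀L²x/3-w₀x⁴/(24L))/EI = (11·6·(24/5)²/4-11·6²·(24/5)/3-11·(24/5)⁴/(24·6))/200000 = -2871/1953125 rad
Superposition: θ = Σ θ_i = -99567/62500000 rad ≈ -0.001593 rad

θ(24/5) = -99567/62500000 rad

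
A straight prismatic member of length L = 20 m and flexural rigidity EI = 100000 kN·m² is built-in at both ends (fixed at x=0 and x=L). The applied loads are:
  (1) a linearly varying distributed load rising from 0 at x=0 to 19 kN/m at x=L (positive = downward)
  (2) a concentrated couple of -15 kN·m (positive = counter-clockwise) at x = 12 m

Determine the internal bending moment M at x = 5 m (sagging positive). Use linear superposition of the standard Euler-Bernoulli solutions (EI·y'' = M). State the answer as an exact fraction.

Load 1 — triangular load w₀=19 kN/m (0→w₀ over full span):
  M_1 = 3w₀Lx/20 - w₀L²/30 - w₀x³/(6L) = 3·19·20·5/20 - 19·20²/30 - 19·5³/(6·20) = 95/8 kN·m
Load 2 — applied couple M₀=-15 kN·m at a=12 m (b=L-a=8):
  M_2 = R_Ax - M_A  [x≤a] with R_A=-27/25, M_A=-24/5 = (-27/25)·5 - (-24/5) = -3/5 kN·m
Superposition: M = Σ M_i = 451/40 kN·m ≈ 11.275000 kN·m

M(5) = 451/40 kN·m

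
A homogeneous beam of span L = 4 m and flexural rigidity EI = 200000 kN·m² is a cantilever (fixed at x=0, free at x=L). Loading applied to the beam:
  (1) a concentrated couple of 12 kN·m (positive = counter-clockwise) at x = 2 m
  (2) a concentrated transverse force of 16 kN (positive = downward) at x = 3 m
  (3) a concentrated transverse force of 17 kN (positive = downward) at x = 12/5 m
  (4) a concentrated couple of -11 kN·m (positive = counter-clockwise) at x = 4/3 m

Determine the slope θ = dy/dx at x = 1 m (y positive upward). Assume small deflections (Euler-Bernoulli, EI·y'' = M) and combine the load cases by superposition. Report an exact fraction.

Load 1 — applied couple M₀=12 kN·m at a=2 m (b=L-a=2):
  θ_1 = M₀x/EI  [x≤a] = 12·1/200000 = 3/50000 rad
Load 2 — point force P=16 kN at a=3 m (b=L-a=1):
  θ_2 = -Px(2a-x)/(2EI)  [x≤a] = -16·1·(2·3-1)/(2·200000) = -1/5000 rad
Load 3 — point force P=17 kN at a=12/5 m (b=L-a=8/5):
  θ_3 = -Px(2a-x)/(2EI)  [x≤a] = -17·1·(2·(12/5)-1)/(2·200000) = -323/2000000 rad
Load 4 — applied couple M₀=-11 kN·m at a=4/3 m (b=L-a=8/3):
  θ_4 = M₀x/EI  [x≤a] = (-11)·1/200000 = -11/200000 rad
Superposition: θ = Σ θ_i = -713/2000000 rad ≈ -0.000356 rad

θ(1) = -713/2000000 rad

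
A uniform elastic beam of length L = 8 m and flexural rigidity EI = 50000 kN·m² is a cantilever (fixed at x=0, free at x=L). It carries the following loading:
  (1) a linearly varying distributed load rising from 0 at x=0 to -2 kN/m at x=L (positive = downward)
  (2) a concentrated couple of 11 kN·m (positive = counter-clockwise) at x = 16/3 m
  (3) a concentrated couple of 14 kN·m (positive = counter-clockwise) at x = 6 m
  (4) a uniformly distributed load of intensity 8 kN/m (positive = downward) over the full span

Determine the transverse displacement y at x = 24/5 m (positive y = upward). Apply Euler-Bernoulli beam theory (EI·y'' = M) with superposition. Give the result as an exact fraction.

y(24/5) = -1278366/48828125 m

Load 1 — triangular load w₀=-2 kN/m (0→w₀ over full span):
  y_1 = (w₀Lx³/12-w₀L²x²/6-w₀x⁵/(120L))/EI = ((-2)·8·(24/5)³/12-(-2)·8²·(24/5)²/6-(-2)·(24/5)⁵/(120·8))/50000 = 341184/48828125 m
Load 2 — applied couple M₀=11 kN·m at a=16/3 m (b=L-a=8/3):
  y_2 = M₀x²/(2EI)  [x≤a] = 11·(24/5)²/(2·50000) = 198/78125 m
Load 3 — applied couple M₀=14 kN·m at a=6 m (b=L-a=2):
  y_3 = M₀x²/(2EI)  [x≤a] = 14·(24/5)²/(2·50000) = 252/78125 m
Load 4 — uniform load w=8 kN/m over full span:
  y_4 = -wx²(x²-4Lx+6L²)/(24EI) = -8·(24/5)²·((24/5)²-4·8·(24/5)+6·8²)/(24·50000) = -76032/1953125 m
Superposition: y = Σ y_i = -1278366/48828125 m ≈ -0.026181 m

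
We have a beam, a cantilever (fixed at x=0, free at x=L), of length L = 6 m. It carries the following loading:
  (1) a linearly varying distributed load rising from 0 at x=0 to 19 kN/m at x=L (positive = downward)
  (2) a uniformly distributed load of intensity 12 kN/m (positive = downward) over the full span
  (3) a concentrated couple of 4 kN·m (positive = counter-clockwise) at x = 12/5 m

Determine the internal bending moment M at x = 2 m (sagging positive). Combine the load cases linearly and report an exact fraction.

M(2) = -1892/9 kN·m

Load 1 — triangular load w₀=19 kN/m (0→w₀ over full span):
  M_1 = w₀Lx/2 - w₀L²/3 - w₀x³/(6L) = 19·6·2/2 - 19·6²/3 - 19·2³/(6·6) = -1064/9 kN·m
Load 2 — uniform load w=12 kN/m over full span:
  M_2 = -w(L-x)²/2 = -12·(6-2)²/2 = -96 kN·m
Load 3 — applied couple M₀=4 kN·m at a=12/5 m (b=L-a=18/5):
  M_3 = M₀  [x≤a] = 4 = 4 kN·m
Superposition: M = Σ M_i = -1892/9 kN·m ≈ -210.222222 kN·m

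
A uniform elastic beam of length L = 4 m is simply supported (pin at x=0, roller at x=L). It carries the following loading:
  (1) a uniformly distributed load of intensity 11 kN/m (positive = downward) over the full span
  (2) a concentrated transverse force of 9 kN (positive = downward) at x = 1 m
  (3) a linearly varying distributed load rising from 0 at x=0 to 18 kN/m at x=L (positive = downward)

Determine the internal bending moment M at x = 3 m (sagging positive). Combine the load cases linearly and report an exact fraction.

M(3) = 69/2 kN·m

Load 1 — uniform load w=11 kN/m over full span:
  M_1 = wx(L-x)/2 = 11·3·(4-3)/2 = 33/2 kN·m
Load 2 — point force P=9 kN at a=1 m (b=L-a=3):
  M_2 = Pa(L-x)/L  [x>a] = 9·1·(4-3)/4 = 9/4 kN·m
Load 3 — triangular load w₀=18 kN/m (0→w₀ over full span):
  M_3 = w₀Lx/6 - w₀x³/(6L) = 18·4·3/6 - 18·3³/(6·4) = 63/4 kN·m
Superposition: M = Σ M_i = 69/2 kN·m ≈ 34.500000 kN·m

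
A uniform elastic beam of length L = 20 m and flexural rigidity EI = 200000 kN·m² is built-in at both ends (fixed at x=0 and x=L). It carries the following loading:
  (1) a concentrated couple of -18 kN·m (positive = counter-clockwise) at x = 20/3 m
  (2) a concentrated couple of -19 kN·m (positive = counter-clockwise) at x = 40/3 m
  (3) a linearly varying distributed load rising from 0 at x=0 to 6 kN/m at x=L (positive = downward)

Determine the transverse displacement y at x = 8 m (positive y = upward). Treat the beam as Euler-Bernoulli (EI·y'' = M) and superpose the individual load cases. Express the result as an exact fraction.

Load 1 — applied couple M₀=-18 kN·m at a=20/3 m (b=L-a=40/3):
  y_1 = (R_Ax³/6 - M_Ax²/2 - M₀(x-a)²/2)/EI  [x>a] with R_A=-6/5, M_A=0 = ((-6/5)·8³/6 - 0·8²/2 - (-18)·(8-(20/3))²/2)/200000 = -27/62500 m
Load 2 — applied couple M₀=-19 kN·m at a=40/3 m (b=L-a=20/3):
  y_2 = (R_Ax³/6 - M_Ax²/2)/EI  [x≤a] with R_A=-19/15, M_A=-19/3 = ((-19/15)·8³/6 - (-19/3)·8²/2)/200000 = 133/281250 m
Load 3 — triangular load w₀=6 kN/m (0→w₀ over full span):
  y_3 = -w₀x²(L-x)²(x+2L)/(120LEI) = -6·8²·(20-8)²·(8+2·20)/(120·20·200000) = -432/78125 m
Superposition: y = Σ y_i = -15437/2812500 m ≈ -0.005489 m

y(8) = -15437/2812500 m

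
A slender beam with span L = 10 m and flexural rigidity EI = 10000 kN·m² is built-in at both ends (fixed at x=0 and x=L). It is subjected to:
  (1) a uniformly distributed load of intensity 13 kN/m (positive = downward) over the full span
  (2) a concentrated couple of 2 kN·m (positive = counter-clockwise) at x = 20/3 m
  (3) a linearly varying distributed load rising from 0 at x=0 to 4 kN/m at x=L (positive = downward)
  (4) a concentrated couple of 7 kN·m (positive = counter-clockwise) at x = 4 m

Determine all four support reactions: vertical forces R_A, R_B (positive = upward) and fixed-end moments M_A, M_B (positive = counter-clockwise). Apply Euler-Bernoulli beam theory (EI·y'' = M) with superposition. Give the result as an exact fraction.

R_A = 27103/375 kN, M_A = 9238/75 kN·m, R_B = 29147/375 kN, M_B = -9457/75 kN·m

Load 1 — uniform load w=13 kN/m over full span:
  R_A = wL/2 = 13·10/2 = 65 kN
  M_A = wL²/12 = 13·10²/12 = 325/3 kN·m
  R_B = wL/2 = 13·10/2 = 65 kN
  M_B = -wL²/12 = -13·10²/12 = -325/3 kN·m
Load 2 — applied couple M₀=2 kN·m at a=20/3 m (b=L-a=10/3):
  R_A = 6M₀ab/L³ = 6·2·(20/3)·(10/3)/10³ = 4/15 kN
  M_A = M₀b(2a-b)/L² = 2·(10/3)·(2·(20/3)-(10/3))/10² = 2/3 kN·m
  R_B = -6M₀ab/L³ = -6·2·(20/3)·(10/3)/10³ = -4/15 kN
  M_B = M₀a(2b-a)/L² = 2·(20/3)·(2·(10/3)-(20/3))/10² = 0 kN·m
Load 3 — triangular load w₀=4 kN/m (0→w₀ over full span):
  R_A = 3w₀L/20 = 3·4·10/20 = 6 kN
  M_A = w₀L²/30 = 4·10²/30 = 40/3 kN·m
  R_B = 7w₀L/20 = 7·4·10/20 = 14 kN
  M_B = -w₀L²/20 = -4·10²/20 = -20 kN·m
Load 4 — applied couple M₀=7 kN·m at a=4 m (b=L-a=6):
  R_A = 6M₀ab/L³ = 6·7·4·6/10³ = 126/125 kN
  M_A = M₀b(2a-b)/L² = 7·6·(2·4-6)/10² = 21/25 kN·m
  R_B = -6M₀ab/L³ = -6·7·4·6/10³ = -126/125 kN
  M_B = M₀a(2b-a)/L² = 7·4·(2·6-4)/10² = 56/25 kN·m
Superposition: R_A = 27103/375 kN, M_A = 9238/75 kN·m, R_B = 29147/375 kN, M_B = -9457/75 kN·m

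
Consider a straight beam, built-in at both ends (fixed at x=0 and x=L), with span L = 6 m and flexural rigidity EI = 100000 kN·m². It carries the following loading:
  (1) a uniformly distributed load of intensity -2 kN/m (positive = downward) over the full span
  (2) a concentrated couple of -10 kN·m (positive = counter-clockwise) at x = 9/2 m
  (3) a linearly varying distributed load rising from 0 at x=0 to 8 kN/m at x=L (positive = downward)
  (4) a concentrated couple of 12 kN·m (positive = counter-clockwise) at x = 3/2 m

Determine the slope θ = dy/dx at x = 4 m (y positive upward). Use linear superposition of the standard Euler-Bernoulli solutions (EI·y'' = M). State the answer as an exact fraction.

Load 1 — uniform load w=-2 kN/m over full span:
  θ_1 = -wx(L-x)(L-2x)/(12EI) = -(-2)·4·(6-4)·(6-2·4)/(12·100000) = -1/37500 rad
Load 2 — applied couple M₀=-10 kN·m at a=9/2 m (b=L-a=3/2):
  θ_2 = (R_Ax²/2 - M_Ax)/EI  [x≤a] with R_A=-15/8, M_A=-25/8 = ((-15/8)·4²/2 - (-25/8)·4)/100000 = -1/40000 rad
Load 3 — triangular load w₀=8 kN/m (0→w₀ over full span):
  θ_3 = -w₀(2x(L-x)(L-2x)(x+2L)+x²(L-x)²)/(120LEI) = -8·(2·4·(6-4)·(6-2·4)·(4+2·6)+4²·(6-4)²)/(120·6·100000) = 7/140625 rad
Load 4 — applied couple M₀=12 kN·m at a=3/2 m (b=L-a=9/2):
  θ_4 = (R_Ax²/2 - M_Ax - M₀(x-a))/EI  [x>a] with R_A=9/4, M_A=-9/4 = ((9/4)·4²/2 - (-9/4)·4 - 12·(4-(3/2)))/100000 = -3/100000 rad
Superposition: θ = Σ θ_i = -287/9000000 rad ≈ -0.000032 rad

θ(4) = -287/9000000 rad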